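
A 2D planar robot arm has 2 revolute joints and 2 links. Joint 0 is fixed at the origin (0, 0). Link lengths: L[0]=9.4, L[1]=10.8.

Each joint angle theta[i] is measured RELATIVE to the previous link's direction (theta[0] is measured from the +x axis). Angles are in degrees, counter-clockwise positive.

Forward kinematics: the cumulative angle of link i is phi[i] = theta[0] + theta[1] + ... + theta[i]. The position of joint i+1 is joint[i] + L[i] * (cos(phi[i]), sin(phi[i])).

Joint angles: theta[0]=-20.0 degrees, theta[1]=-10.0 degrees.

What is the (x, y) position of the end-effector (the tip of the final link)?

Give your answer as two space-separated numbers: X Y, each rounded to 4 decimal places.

joint[0] = (0.0000, 0.0000)  (base)
link 0: phi[0] = -20 = -20 deg
  cos(-20 deg) = 0.9397, sin(-20 deg) = -0.3420
  joint[1] = (0.0000, 0.0000) + 9.4 * (0.9397, -0.3420) = (0.0000 + 8.8331, 0.0000 + -3.2150) = (8.8331, -3.2150)
link 1: phi[1] = -20 + -10 = -30 deg
  cos(-30 deg) = 0.8660, sin(-30 deg) = -0.5000
  joint[2] = (8.8331, -3.2150) + 10.8 * (0.8660, -0.5000) = (8.8331 + 9.3531, -3.2150 + -5.4000) = (18.1862, -8.6150)
End effector: (18.1862, -8.6150)

Answer: 18.1862 -8.6150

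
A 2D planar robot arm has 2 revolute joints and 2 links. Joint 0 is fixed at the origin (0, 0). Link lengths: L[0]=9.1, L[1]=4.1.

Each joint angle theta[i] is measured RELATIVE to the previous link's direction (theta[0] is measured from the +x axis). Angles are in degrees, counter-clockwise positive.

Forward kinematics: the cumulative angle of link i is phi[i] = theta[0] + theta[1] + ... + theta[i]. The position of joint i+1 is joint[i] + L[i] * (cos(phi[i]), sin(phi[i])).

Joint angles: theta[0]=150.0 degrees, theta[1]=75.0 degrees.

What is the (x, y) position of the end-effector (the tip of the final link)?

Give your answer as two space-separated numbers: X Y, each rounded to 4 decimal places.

joint[0] = (0.0000, 0.0000)  (base)
link 0: phi[0] = 150 = 150 deg
  cos(150 deg) = -0.8660, sin(150 deg) = 0.5000
  joint[1] = (0.0000, 0.0000) + 9.1 * (-0.8660, 0.5000) = (0.0000 + -7.8808, 0.0000 + 4.5500) = (-7.8808, 4.5500)
link 1: phi[1] = 150 + 75 = 225 deg
  cos(225 deg) = -0.7071, sin(225 deg) = -0.7071
  joint[2] = (-7.8808, 4.5500) + 4.1 * (-0.7071, -0.7071) = (-7.8808 + -2.8991, 4.5500 + -2.8991) = (-10.7800, 1.6509)
End effector: (-10.7800, 1.6509)

Answer: -10.7800 1.6509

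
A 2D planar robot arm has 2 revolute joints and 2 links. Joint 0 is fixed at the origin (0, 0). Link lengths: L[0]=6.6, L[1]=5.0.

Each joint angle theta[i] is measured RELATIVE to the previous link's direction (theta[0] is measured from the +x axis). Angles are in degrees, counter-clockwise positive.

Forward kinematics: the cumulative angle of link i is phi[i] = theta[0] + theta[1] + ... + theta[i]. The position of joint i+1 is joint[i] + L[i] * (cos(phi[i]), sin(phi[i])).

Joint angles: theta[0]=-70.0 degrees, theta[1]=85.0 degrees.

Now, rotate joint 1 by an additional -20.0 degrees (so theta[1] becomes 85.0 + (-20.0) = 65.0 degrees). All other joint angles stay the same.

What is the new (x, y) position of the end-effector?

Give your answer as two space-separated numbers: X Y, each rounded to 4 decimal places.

Answer: 7.2383 -6.6378

Derivation:
joint[0] = (0.0000, 0.0000)  (base)
link 0: phi[0] = -70 = -70 deg
  cos(-70 deg) = 0.3420, sin(-70 deg) = -0.9397
  joint[1] = (0.0000, 0.0000) + 6.6 * (0.3420, -0.9397) = (0.0000 + 2.2573, 0.0000 + -6.2020) = (2.2573, -6.2020)
link 1: phi[1] = -70 + 65 = -5 deg
  cos(-5 deg) = 0.9962, sin(-5 deg) = -0.0872
  joint[2] = (2.2573, -6.2020) + 5 * (0.9962, -0.0872) = (2.2573 + 4.9810, -6.2020 + -0.4358) = (7.2383, -6.6378)
End effector: (7.2383, -6.6378)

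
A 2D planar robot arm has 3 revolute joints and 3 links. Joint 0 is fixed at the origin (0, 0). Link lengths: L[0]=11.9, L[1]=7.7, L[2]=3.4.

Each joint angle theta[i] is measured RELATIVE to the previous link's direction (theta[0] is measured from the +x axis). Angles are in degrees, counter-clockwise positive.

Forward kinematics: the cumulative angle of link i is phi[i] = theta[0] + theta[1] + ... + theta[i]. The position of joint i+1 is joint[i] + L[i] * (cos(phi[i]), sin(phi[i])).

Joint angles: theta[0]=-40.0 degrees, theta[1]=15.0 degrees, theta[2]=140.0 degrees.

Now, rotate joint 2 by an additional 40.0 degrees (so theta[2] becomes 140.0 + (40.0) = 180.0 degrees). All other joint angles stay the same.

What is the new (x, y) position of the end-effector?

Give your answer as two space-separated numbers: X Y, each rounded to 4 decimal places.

joint[0] = (0.0000, 0.0000)  (base)
link 0: phi[0] = -40 = -40 deg
  cos(-40 deg) = 0.7660, sin(-40 deg) = -0.6428
  joint[1] = (0.0000, 0.0000) + 11.9 * (0.7660, -0.6428) = (0.0000 + 9.1159, 0.0000 + -7.6492) = (9.1159, -7.6492)
link 1: phi[1] = -40 + 15 = -25 deg
  cos(-25 deg) = 0.9063, sin(-25 deg) = -0.4226
  joint[2] = (9.1159, -7.6492) + 7.7 * (0.9063, -0.4226) = (9.1159 + 6.9786, -7.6492 + -3.2542) = (16.0945, -10.9033)
link 2: phi[2] = -40 + 15 + 180 = 155 deg
  cos(155 deg) = -0.9063, sin(155 deg) = 0.4226
  joint[3] = (16.0945, -10.9033) + 3.4 * (-0.9063, 0.4226) = (16.0945 + -3.0814, -10.9033 + 1.4369) = (13.0131, -9.4664)
End effector: (13.0131, -9.4664)

Answer: 13.0131 -9.4664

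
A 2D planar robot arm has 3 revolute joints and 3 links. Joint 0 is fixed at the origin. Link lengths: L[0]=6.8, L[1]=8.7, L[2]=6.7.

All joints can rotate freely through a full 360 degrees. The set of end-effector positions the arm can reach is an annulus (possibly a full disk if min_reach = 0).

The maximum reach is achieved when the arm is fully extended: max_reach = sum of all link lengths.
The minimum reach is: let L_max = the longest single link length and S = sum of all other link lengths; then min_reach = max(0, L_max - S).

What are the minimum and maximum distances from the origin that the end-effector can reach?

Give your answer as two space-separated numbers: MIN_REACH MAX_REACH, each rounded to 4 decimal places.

Answer: 0.0000 22.2000

Derivation:
Link lengths: [6.8, 8.7, 6.7]
max_reach = 6.8 + 8.7 + 6.7 = 22.2
L_max = max([6.8, 8.7, 6.7]) = 8.7
S (sum of others) = 22.2 - 8.7 = 13.5
min_reach = max(0, 8.7 - 13.5) = max(0, -4.8) = 0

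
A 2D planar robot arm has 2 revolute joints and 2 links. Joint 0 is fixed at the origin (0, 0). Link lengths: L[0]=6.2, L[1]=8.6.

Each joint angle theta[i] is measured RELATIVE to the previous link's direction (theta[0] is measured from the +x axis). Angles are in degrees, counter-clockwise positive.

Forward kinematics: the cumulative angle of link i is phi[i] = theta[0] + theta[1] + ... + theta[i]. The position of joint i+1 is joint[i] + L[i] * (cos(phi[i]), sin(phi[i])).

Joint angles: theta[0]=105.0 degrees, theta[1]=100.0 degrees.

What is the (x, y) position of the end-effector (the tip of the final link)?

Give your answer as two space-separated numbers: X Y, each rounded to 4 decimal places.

joint[0] = (0.0000, 0.0000)  (base)
link 0: phi[0] = 105 = 105 deg
  cos(105 deg) = -0.2588, sin(105 deg) = 0.9659
  joint[1] = (0.0000, 0.0000) + 6.2 * (-0.2588, 0.9659) = (0.0000 + -1.6047, 0.0000 + 5.9887) = (-1.6047, 5.9887)
link 1: phi[1] = 105 + 100 = 205 deg
  cos(205 deg) = -0.9063, sin(205 deg) = -0.4226
  joint[2] = (-1.6047, 5.9887) + 8.6 * (-0.9063, -0.4226) = (-1.6047 + -7.7942, 5.9887 + -3.6345) = (-9.3989, 2.3542)
End effector: (-9.3989, 2.3542)

Answer: -9.3989 2.3542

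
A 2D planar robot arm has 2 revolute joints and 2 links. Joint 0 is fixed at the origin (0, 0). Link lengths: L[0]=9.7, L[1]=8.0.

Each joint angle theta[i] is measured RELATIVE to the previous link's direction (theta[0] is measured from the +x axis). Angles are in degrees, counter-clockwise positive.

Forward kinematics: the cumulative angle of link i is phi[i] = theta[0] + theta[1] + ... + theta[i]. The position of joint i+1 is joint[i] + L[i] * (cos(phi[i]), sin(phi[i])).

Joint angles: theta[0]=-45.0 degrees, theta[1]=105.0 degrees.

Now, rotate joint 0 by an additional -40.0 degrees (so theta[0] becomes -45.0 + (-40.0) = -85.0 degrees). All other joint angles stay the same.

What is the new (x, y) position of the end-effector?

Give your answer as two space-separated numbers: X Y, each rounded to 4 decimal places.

Answer: 8.3630 -6.9269

Derivation:
joint[0] = (0.0000, 0.0000)  (base)
link 0: phi[0] = -85 = -85 deg
  cos(-85 deg) = 0.0872, sin(-85 deg) = -0.9962
  joint[1] = (0.0000, 0.0000) + 9.7 * (0.0872, -0.9962) = (0.0000 + 0.8454, 0.0000 + -9.6631) = (0.8454, -9.6631)
link 1: phi[1] = -85 + 105 = 20 deg
  cos(20 deg) = 0.9397, sin(20 deg) = 0.3420
  joint[2] = (0.8454, -9.6631) + 8 * (0.9397, 0.3420) = (0.8454 + 7.5175, -9.6631 + 2.7362) = (8.3630, -6.9269)
End effector: (8.3630, -6.9269)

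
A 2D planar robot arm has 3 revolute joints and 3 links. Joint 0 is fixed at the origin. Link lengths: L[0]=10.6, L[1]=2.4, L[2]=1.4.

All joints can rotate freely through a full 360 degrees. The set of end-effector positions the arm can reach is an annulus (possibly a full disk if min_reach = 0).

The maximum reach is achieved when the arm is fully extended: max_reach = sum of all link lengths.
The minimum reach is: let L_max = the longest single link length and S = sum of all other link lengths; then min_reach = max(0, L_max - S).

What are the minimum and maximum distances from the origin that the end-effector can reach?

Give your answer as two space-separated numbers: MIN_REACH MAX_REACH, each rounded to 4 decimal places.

Link lengths: [10.6, 2.4, 1.4]
max_reach = 10.6 + 2.4 + 1.4 = 14.4
L_max = max([10.6, 2.4, 1.4]) = 10.6
S (sum of others) = 14.4 - 10.6 = 3.8
min_reach = max(0, 10.6 - 3.8) = max(0, 6.8) = 6.8

Answer: 6.8000 14.4000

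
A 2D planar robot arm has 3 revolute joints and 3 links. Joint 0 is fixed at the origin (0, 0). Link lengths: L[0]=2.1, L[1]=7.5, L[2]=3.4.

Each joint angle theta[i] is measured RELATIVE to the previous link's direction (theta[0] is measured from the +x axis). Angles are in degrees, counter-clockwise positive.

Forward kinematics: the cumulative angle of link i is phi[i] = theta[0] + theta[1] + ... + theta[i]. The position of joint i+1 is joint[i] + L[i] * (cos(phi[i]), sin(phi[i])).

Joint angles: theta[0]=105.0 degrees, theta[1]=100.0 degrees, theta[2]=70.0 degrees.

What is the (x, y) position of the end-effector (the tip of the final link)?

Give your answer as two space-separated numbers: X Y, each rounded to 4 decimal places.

joint[0] = (0.0000, 0.0000)  (base)
link 0: phi[0] = 105 = 105 deg
  cos(105 deg) = -0.2588, sin(105 deg) = 0.9659
  joint[1] = (0.0000, 0.0000) + 2.1 * (-0.2588, 0.9659) = (0.0000 + -0.5435, 0.0000 + 2.0284) = (-0.5435, 2.0284)
link 1: phi[1] = 105 + 100 = 205 deg
  cos(205 deg) = -0.9063, sin(205 deg) = -0.4226
  joint[2] = (-0.5435, 2.0284) + 7.5 * (-0.9063, -0.4226) = (-0.5435 + -6.7973, 2.0284 + -3.1696) = (-7.3408, -1.1412)
link 2: phi[2] = 105 + 100 + 70 = 275 deg
  cos(275 deg) = 0.0872, sin(275 deg) = -0.9962
  joint[3] = (-7.3408, -1.1412) + 3.4 * (0.0872, -0.9962) = (-7.3408 + 0.2963, -1.1412 + -3.3871) = (-7.0445, -4.5283)
End effector: (-7.0445, -4.5283)

Answer: -7.0445 -4.5283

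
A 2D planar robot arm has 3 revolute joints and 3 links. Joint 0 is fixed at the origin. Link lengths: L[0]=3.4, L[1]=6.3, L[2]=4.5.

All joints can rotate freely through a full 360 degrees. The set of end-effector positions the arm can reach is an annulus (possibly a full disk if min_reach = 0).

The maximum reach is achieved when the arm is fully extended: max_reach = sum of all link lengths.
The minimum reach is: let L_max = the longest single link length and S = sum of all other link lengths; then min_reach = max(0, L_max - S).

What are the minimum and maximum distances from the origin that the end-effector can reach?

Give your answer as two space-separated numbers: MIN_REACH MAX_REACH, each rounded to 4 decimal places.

Answer: 0.0000 14.2000

Derivation:
Link lengths: [3.4, 6.3, 4.5]
max_reach = 3.4 + 6.3 + 4.5 = 14.2
L_max = max([3.4, 6.3, 4.5]) = 6.3
S (sum of others) = 14.2 - 6.3 = 7.9
min_reach = max(0, 6.3 - 7.9) = max(0, -1.6) = 0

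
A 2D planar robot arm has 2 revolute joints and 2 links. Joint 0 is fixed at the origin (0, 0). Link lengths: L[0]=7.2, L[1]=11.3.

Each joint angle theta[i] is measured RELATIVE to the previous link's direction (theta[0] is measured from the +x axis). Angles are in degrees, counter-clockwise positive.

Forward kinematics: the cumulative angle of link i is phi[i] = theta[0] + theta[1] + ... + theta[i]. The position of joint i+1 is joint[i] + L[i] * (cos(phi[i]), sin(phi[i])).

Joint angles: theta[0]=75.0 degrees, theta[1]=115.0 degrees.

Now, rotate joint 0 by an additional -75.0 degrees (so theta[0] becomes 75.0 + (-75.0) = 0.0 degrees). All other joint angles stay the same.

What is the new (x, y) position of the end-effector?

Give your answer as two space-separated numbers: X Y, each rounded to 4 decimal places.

joint[0] = (0.0000, 0.0000)  (base)
link 0: phi[0] = 0 = 0 deg
  cos(0 deg) = 1.0000, sin(0 deg) = 0.0000
  joint[1] = (0.0000, 0.0000) + 7.2 * (1.0000, 0.0000) = (0.0000 + 7.2000, 0.0000 + 0.0000) = (7.2000, 0.0000)
link 1: phi[1] = 0 + 115 = 115 deg
  cos(115 deg) = -0.4226, sin(115 deg) = 0.9063
  joint[2] = (7.2000, 0.0000) + 11.3 * (-0.4226, 0.9063) = (7.2000 + -4.7756, 0.0000 + 10.2413) = (2.4244, 10.2413)
End effector: (2.4244, 10.2413)

Answer: 2.4244 10.2413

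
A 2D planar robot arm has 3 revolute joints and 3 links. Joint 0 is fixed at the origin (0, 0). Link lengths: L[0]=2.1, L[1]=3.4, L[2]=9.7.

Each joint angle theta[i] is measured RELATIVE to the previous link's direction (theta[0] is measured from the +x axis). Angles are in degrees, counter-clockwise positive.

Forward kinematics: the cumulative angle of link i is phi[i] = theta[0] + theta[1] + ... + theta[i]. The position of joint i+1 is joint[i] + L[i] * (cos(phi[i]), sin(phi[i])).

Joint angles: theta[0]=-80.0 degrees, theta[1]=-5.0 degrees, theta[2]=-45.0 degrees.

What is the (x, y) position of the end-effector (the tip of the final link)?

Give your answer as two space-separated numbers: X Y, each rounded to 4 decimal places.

Answer: -5.5740 -12.8858

Derivation:
joint[0] = (0.0000, 0.0000)  (base)
link 0: phi[0] = -80 = -80 deg
  cos(-80 deg) = 0.1736, sin(-80 deg) = -0.9848
  joint[1] = (0.0000, 0.0000) + 2.1 * (0.1736, -0.9848) = (0.0000 + 0.3647, 0.0000 + -2.0681) = (0.3647, -2.0681)
link 1: phi[1] = -80 + -5 = -85 deg
  cos(-85 deg) = 0.0872, sin(-85 deg) = -0.9962
  joint[2] = (0.3647, -2.0681) + 3.4 * (0.0872, -0.9962) = (0.3647 + 0.2963, -2.0681 + -3.3871) = (0.6610, -5.4552)
link 2: phi[2] = -80 + -5 + -45 = -130 deg
  cos(-130 deg) = -0.6428, sin(-130 deg) = -0.7660
  joint[3] = (0.6610, -5.4552) + 9.7 * (-0.6428, -0.7660) = (0.6610 + -6.2350, -5.4552 + -7.4306) = (-5.5740, -12.8858)
End effector: (-5.5740, -12.8858)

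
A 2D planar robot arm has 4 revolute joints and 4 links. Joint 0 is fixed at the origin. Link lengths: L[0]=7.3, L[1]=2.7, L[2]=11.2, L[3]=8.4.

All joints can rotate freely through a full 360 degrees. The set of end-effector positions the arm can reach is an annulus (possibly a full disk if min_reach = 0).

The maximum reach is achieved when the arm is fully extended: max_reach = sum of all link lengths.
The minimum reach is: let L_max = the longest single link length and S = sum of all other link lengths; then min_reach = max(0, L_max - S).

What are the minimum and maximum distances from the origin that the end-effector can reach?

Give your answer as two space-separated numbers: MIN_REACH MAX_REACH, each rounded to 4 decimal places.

Answer: 0.0000 29.6000

Derivation:
Link lengths: [7.3, 2.7, 11.2, 8.4]
max_reach = 7.3 + 2.7 + 11.2 + 8.4 = 29.6
L_max = max([7.3, 2.7, 11.2, 8.4]) = 11.2
S (sum of others) = 29.6 - 11.2 = 18.4
min_reach = max(0, 11.2 - 18.4) = max(0, -7.2) = 0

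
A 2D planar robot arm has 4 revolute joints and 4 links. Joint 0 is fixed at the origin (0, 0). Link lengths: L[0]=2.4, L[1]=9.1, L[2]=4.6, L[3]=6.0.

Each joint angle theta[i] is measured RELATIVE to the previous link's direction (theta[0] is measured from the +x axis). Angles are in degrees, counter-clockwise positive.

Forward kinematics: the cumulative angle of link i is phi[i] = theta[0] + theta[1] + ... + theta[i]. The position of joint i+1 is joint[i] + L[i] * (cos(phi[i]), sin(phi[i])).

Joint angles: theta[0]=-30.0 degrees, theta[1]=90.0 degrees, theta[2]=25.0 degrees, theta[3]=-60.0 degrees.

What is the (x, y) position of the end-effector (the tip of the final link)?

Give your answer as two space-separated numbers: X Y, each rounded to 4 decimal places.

Answer: 12.4672 13.7990

Derivation:
joint[0] = (0.0000, 0.0000)  (base)
link 0: phi[0] = -30 = -30 deg
  cos(-30 deg) = 0.8660, sin(-30 deg) = -0.5000
  joint[1] = (0.0000, 0.0000) + 2.4 * (0.8660, -0.5000) = (0.0000 + 2.0785, 0.0000 + -1.2000) = (2.0785, -1.2000)
link 1: phi[1] = -30 + 90 = 60 deg
  cos(60 deg) = 0.5000, sin(60 deg) = 0.8660
  joint[2] = (2.0785, -1.2000) + 9.1 * (0.5000, 0.8660) = (2.0785 + 4.5500, -1.2000 + 7.8808) = (6.6285, 6.6808)
link 2: phi[2] = -30 + 90 + 25 = 85 deg
  cos(85 deg) = 0.0872, sin(85 deg) = 0.9962
  joint[3] = (6.6285, 6.6808) + 4.6 * (0.0872, 0.9962) = (6.6285 + 0.4009, 6.6808 + 4.5825) = (7.0294, 11.2633)
link 3: phi[3] = -30 + 90 + 25 + -60 = 25 deg
  cos(25 deg) = 0.9063, sin(25 deg) = 0.4226
  joint[4] = (7.0294, 11.2633) + 6 * (0.9063, 0.4226) = (7.0294 + 5.4378, 11.2633 + 2.5357) = (12.4672, 13.7990)
End effector: (12.4672, 13.7990)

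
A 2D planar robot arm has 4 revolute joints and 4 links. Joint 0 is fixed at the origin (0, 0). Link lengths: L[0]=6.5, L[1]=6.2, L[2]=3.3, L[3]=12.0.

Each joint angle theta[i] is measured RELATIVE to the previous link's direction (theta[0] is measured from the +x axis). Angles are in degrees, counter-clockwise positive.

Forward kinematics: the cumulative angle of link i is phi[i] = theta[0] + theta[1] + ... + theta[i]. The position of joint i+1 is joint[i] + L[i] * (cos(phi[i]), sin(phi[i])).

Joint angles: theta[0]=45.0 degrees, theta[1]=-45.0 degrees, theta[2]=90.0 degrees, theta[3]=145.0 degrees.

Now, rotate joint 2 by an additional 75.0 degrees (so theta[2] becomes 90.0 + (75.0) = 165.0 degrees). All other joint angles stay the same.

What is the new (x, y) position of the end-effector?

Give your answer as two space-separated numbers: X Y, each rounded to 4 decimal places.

joint[0] = (0.0000, 0.0000)  (base)
link 0: phi[0] = 45 = 45 deg
  cos(45 deg) = 0.7071, sin(45 deg) = 0.7071
  joint[1] = (0.0000, 0.0000) + 6.5 * (0.7071, 0.7071) = (0.0000 + 4.5962, 0.0000 + 4.5962) = (4.5962, 4.5962)
link 1: phi[1] = 45 + -45 = 0 deg
  cos(0 deg) = 1.0000, sin(0 deg) = 0.0000
  joint[2] = (4.5962, 4.5962) + 6.2 * (1.0000, 0.0000) = (4.5962 + 6.2000, 4.5962 + 0.0000) = (10.7962, 4.5962)
link 2: phi[2] = 45 + -45 + 165 = 165 deg
  cos(165 deg) = -0.9659, sin(165 deg) = 0.2588
  joint[3] = (10.7962, 4.5962) + 3.3 * (-0.9659, 0.2588) = (10.7962 + -3.1876, 4.5962 + 0.8541) = (7.6086, 5.4503)
link 3: phi[3] = 45 + -45 + 165 + 145 = 310 deg
  cos(310 deg) = 0.6428, sin(310 deg) = -0.7660
  joint[4] = (7.6086, 5.4503) + 12 * (0.6428, -0.7660) = (7.6086 + 7.7135, 5.4503 + -9.1925) = (15.3221, -3.7422)
End effector: (15.3221, -3.7422)

Answer: 15.3221 -3.7422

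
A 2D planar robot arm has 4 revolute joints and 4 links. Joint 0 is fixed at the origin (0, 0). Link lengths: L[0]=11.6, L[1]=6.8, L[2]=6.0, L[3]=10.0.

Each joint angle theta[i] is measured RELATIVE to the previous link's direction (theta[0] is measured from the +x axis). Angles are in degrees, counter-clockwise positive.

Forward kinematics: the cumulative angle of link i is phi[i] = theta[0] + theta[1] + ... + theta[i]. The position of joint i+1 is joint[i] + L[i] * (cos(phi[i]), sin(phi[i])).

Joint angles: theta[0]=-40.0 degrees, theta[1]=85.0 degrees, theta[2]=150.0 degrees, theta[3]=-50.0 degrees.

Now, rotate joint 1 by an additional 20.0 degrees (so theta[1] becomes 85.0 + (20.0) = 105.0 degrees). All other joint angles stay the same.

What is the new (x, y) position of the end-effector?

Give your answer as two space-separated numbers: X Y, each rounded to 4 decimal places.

Answer: -2.8143 -2.1467

Derivation:
joint[0] = (0.0000, 0.0000)  (base)
link 0: phi[0] = -40 = -40 deg
  cos(-40 deg) = 0.7660, sin(-40 deg) = -0.6428
  joint[1] = (0.0000, 0.0000) + 11.6 * (0.7660, -0.6428) = (0.0000 + 8.8861, 0.0000 + -7.4563) = (8.8861, -7.4563)
link 1: phi[1] = -40 + 105 = 65 deg
  cos(65 deg) = 0.4226, sin(65 deg) = 0.9063
  joint[2] = (8.8861, -7.4563) + 6.8 * (0.4226, 0.9063) = (8.8861 + 2.8738, -7.4563 + 6.1629) = (11.7599, -1.2934)
link 2: phi[2] = -40 + 105 + 150 = 215 deg
  cos(215 deg) = -0.8192, sin(215 deg) = -0.5736
  joint[3] = (11.7599, -1.2934) + 6 * (-0.8192, -0.5736) = (11.7599 + -4.9149, -1.2934 + -3.4415) = (6.8450, -4.7349)
link 3: phi[3] = -40 + 105 + 150 + -50 = 165 deg
  cos(165 deg) = -0.9659, sin(165 deg) = 0.2588
  joint[4] = (6.8450, -4.7349) + 10 * (-0.9659, 0.2588) = (6.8450 + -9.6593, -4.7349 + 2.5882) = (-2.8143, -2.1467)
End effector: (-2.8143, -2.1467)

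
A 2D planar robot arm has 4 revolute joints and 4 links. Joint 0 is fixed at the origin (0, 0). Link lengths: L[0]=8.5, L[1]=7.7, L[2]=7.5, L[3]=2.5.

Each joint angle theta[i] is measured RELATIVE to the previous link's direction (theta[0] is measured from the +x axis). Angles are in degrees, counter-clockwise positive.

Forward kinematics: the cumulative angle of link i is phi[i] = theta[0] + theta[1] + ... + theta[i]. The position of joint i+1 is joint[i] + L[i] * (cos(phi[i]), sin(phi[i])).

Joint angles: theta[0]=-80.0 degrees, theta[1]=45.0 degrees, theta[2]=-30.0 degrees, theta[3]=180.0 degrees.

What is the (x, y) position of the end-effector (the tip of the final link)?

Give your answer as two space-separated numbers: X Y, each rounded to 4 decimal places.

Answer: 9.8966 -17.3189

Derivation:
joint[0] = (0.0000, 0.0000)  (base)
link 0: phi[0] = -80 = -80 deg
  cos(-80 deg) = 0.1736, sin(-80 deg) = -0.9848
  joint[1] = (0.0000, 0.0000) + 8.5 * (0.1736, -0.9848) = (0.0000 + 1.4760, 0.0000 + -8.3709) = (1.4760, -8.3709)
link 1: phi[1] = -80 + 45 = -35 deg
  cos(-35 deg) = 0.8192, sin(-35 deg) = -0.5736
  joint[2] = (1.4760, -8.3709) + 7.7 * (0.8192, -0.5736) = (1.4760 + 6.3075, -8.3709 + -4.4165) = (7.7835, -12.7874)
link 2: phi[2] = -80 + 45 + -30 = -65 deg
  cos(-65 deg) = 0.4226, sin(-65 deg) = -0.9063
  joint[3] = (7.7835, -12.7874) + 7.5 * (0.4226, -0.9063) = (7.7835 + 3.1696, -12.7874 + -6.7973) = (10.9531, -19.5847)
link 3: phi[3] = -80 + 45 + -30 + 180 = 115 deg
  cos(115 deg) = -0.4226, sin(115 deg) = 0.9063
  joint[4] = (10.9531, -19.5847) + 2.5 * (-0.4226, 0.9063) = (10.9531 + -1.0565, -19.5847 + 2.2658) = (9.8966, -17.3189)
End effector: (9.8966, -17.3189)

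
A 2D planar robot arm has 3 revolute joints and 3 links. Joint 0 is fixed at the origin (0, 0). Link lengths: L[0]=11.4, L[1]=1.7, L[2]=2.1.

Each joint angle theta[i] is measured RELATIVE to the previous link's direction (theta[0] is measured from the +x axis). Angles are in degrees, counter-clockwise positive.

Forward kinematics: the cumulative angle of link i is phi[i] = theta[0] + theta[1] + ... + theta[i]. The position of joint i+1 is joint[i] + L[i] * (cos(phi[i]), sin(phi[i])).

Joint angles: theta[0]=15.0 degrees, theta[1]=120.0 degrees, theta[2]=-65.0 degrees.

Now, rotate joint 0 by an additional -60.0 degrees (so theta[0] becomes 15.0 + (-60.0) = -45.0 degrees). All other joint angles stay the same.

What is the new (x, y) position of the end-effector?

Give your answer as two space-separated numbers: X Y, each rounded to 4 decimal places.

joint[0] = (0.0000, 0.0000)  (base)
link 0: phi[0] = -45 = -45 deg
  cos(-45 deg) = 0.7071, sin(-45 deg) = -0.7071
  joint[1] = (0.0000, 0.0000) + 11.4 * (0.7071, -0.7071) = (0.0000 + 8.0610, 0.0000 + -8.0610) = (8.0610, -8.0610)
link 1: phi[1] = -45 + 120 = 75 deg
  cos(75 deg) = 0.2588, sin(75 deg) = 0.9659
  joint[2] = (8.0610, -8.0610) + 1.7 * (0.2588, 0.9659) = (8.0610 + 0.4400, -8.0610 + 1.6421) = (8.5010, -6.4189)
link 2: phi[2] = -45 + 120 + -65 = 10 deg
  cos(10 deg) = 0.9848, sin(10 deg) = 0.1736
  joint[3] = (8.5010, -6.4189) + 2.1 * (0.9848, 0.1736) = (8.5010 + 2.0681, -6.4189 + 0.3647) = (10.5691, -6.0543)
End effector: (10.5691, -6.0543)

Answer: 10.5691 -6.0543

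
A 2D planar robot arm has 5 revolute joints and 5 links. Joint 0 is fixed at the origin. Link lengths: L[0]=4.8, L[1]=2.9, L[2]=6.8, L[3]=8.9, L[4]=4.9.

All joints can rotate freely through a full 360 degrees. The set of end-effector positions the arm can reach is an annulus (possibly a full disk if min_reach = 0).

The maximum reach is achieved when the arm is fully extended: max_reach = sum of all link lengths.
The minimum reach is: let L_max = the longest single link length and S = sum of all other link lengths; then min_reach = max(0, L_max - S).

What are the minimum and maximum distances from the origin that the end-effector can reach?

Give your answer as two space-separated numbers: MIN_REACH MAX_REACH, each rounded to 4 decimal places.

Link lengths: [4.8, 2.9, 6.8, 8.9, 4.9]
max_reach = 4.8 + 2.9 + 6.8 + 8.9 + 4.9 = 28.3
L_max = max([4.8, 2.9, 6.8, 8.9, 4.9]) = 8.9
S (sum of others) = 28.3 - 8.9 = 19.4
min_reach = max(0, 8.9 - 19.4) = max(0, -10.5) = 0

Answer: 0.0000 28.3000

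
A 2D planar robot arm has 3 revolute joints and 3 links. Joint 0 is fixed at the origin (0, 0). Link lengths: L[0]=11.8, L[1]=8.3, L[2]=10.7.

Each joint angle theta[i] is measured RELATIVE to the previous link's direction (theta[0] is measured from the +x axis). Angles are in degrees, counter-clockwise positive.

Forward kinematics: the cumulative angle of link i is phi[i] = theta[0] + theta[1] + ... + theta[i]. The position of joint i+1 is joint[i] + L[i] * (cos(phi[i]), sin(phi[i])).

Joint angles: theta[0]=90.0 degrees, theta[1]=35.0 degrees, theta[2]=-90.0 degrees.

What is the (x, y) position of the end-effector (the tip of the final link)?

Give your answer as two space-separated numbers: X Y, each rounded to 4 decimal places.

joint[0] = (0.0000, 0.0000)  (base)
link 0: phi[0] = 90 = 90 deg
  cos(90 deg) = 0.0000, sin(90 deg) = 1.0000
  joint[1] = (0.0000, 0.0000) + 11.8 * (0.0000, 1.0000) = (0.0000 + 0.0000, 0.0000 + 11.8000) = (0.0000, 11.8000)
link 1: phi[1] = 90 + 35 = 125 deg
  cos(125 deg) = -0.5736, sin(125 deg) = 0.8192
  joint[2] = (0.0000, 11.8000) + 8.3 * (-0.5736, 0.8192) = (0.0000 + -4.7607, 11.8000 + 6.7990) = (-4.7607, 18.5990)
link 2: phi[2] = 90 + 35 + -90 = 35 deg
  cos(35 deg) = 0.8192, sin(35 deg) = 0.5736
  joint[3] = (-4.7607, 18.5990) + 10.7 * (0.8192, 0.5736) = (-4.7607 + 8.7649, 18.5990 + 6.1373) = (4.0042, 24.7362)
End effector: (4.0042, 24.7362)

Answer: 4.0042 24.7362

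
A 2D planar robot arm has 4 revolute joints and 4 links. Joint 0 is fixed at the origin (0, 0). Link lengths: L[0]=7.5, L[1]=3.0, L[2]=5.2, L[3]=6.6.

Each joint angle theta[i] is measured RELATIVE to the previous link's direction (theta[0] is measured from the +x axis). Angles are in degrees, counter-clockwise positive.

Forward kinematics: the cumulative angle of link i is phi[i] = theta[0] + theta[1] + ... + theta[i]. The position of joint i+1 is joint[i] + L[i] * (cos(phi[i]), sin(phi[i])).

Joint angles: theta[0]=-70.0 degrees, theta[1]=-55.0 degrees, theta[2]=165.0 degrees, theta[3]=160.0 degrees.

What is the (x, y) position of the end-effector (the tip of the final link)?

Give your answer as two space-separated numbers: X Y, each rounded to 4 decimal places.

Answer: -1.3741 -8.4200

Derivation:
joint[0] = (0.0000, 0.0000)  (base)
link 0: phi[0] = -70 = -70 deg
  cos(-70 deg) = 0.3420, sin(-70 deg) = -0.9397
  joint[1] = (0.0000, 0.0000) + 7.5 * (0.3420, -0.9397) = (0.0000 + 2.5652, 0.0000 + -7.0477) = (2.5652, -7.0477)
link 1: phi[1] = -70 + -55 = -125 deg
  cos(-125 deg) = -0.5736, sin(-125 deg) = -0.8192
  joint[2] = (2.5652, -7.0477) + 3 * (-0.5736, -0.8192) = (2.5652 + -1.7207, -7.0477 + -2.4575) = (0.8444, -9.5052)
link 2: phi[2] = -70 + -55 + 165 = 40 deg
  cos(40 deg) = 0.7660, sin(40 deg) = 0.6428
  joint[3] = (0.8444, -9.5052) + 5.2 * (0.7660, 0.6428) = (0.8444 + 3.9834, -9.5052 + 3.3425) = (4.8279, -6.1627)
link 3: phi[3] = -70 + -55 + 165 + 160 = 200 deg
  cos(200 deg) = -0.9397, sin(200 deg) = -0.3420
  joint[4] = (4.8279, -6.1627) + 6.6 * (-0.9397, -0.3420) = (4.8279 + -6.2020, -6.1627 + -2.2573) = (-1.3741, -8.4200)
End effector: (-1.3741, -8.4200)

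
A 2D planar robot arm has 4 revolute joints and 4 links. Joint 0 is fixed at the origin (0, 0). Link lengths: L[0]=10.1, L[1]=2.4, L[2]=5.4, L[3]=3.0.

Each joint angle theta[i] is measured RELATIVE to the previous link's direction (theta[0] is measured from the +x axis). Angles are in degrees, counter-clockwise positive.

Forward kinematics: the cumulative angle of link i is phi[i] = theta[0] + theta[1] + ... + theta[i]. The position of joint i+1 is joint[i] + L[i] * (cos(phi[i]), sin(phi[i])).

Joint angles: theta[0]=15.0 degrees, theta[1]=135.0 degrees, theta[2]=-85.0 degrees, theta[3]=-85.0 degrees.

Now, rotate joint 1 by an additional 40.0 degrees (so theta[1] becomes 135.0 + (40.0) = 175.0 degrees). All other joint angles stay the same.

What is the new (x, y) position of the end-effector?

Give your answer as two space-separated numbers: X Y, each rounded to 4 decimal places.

Answer: 8.8138 8.4394

Derivation:
joint[0] = (0.0000, 0.0000)  (base)
link 0: phi[0] = 15 = 15 deg
  cos(15 deg) = 0.9659, sin(15 deg) = 0.2588
  joint[1] = (0.0000, 0.0000) + 10.1 * (0.9659, 0.2588) = (0.0000 + 9.7559, 0.0000 + 2.6141) = (9.7559, 2.6141)
link 1: phi[1] = 15 + 175 = 190 deg
  cos(190 deg) = -0.9848, sin(190 deg) = -0.1736
  joint[2] = (9.7559, 2.6141) + 2.4 * (-0.9848, -0.1736) = (9.7559 + -2.3635, 2.6141 + -0.4168) = (7.3923, 2.1973)
link 2: phi[2] = 15 + 175 + -85 = 105 deg
  cos(105 deg) = -0.2588, sin(105 deg) = 0.9659
  joint[3] = (7.3923, 2.1973) + 5.4 * (-0.2588, 0.9659) = (7.3923 + -1.3976, 2.1973 + 5.2160) = (5.9947, 7.4133)
link 3: phi[3] = 15 + 175 + -85 + -85 = 20 deg
  cos(20 deg) = 0.9397, sin(20 deg) = 0.3420
  joint[4] = (5.9947, 7.4133) + 3 * (0.9397, 0.3420) = (5.9947 + 2.8191, 7.4133 + 1.0261) = (8.8138, 8.4394)
End effector: (8.8138, 8.4394)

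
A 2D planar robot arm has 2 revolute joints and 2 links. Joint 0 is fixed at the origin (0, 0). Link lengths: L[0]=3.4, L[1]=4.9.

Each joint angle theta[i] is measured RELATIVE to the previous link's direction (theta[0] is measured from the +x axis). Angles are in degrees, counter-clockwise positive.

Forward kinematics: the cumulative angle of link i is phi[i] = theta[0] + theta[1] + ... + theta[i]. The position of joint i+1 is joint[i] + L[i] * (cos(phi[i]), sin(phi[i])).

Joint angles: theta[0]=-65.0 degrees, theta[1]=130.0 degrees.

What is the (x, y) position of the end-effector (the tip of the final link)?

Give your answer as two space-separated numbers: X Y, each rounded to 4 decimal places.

joint[0] = (0.0000, 0.0000)  (base)
link 0: phi[0] = -65 = -65 deg
  cos(-65 deg) = 0.4226, sin(-65 deg) = -0.9063
  joint[1] = (0.0000, 0.0000) + 3.4 * (0.4226, -0.9063) = (0.0000 + 1.4369, 0.0000 + -3.0814) = (1.4369, -3.0814)
link 1: phi[1] = -65 + 130 = 65 deg
  cos(65 deg) = 0.4226, sin(65 deg) = 0.9063
  joint[2] = (1.4369, -3.0814) + 4.9 * (0.4226, 0.9063) = (1.4369 + 2.0708, -3.0814 + 4.4409) = (3.5077, 1.3595)
End effector: (3.5077, 1.3595)

Answer: 3.5077 1.3595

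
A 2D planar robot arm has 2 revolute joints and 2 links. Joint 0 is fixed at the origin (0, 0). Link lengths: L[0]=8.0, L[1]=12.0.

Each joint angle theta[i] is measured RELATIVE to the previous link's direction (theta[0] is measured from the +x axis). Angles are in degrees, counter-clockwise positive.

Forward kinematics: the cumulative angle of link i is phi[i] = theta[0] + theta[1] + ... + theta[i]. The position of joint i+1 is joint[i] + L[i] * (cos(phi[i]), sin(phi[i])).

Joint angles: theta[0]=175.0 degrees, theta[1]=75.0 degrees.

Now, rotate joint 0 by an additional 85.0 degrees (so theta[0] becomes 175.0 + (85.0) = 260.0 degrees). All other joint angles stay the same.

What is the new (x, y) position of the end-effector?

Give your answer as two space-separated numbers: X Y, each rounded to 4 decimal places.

Answer: 9.4865 -12.9499

Derivation:
joint[0] = (0.0000, 0.0000)  (base)
link 0: phi[0] = 260 = 260 deg
  cos(260 deg) = -0.1736, sin(260 deg) = -0.9848
  joint[1] = (0.0000, 0.0000) + 8 * (-0.1736, -0.9848) = (0.0000 + -1.3892, 0.0000 + -7.8785) = (-1.3892, -7.8785)
link 1: phi[1] = 260 + 75 = 335 deg
  cos(335 deg) = 0.9063, sin(335 deg) = -0.4226
  joint[2] = (-1.3892, -7.8785) + 12 * (0.9063, -0.4226) = (-1.3892 + 10.8757, -7.8785 + -5.0714) = (9.4865, -12.9499)
End effector: (9.4865, -12.9499)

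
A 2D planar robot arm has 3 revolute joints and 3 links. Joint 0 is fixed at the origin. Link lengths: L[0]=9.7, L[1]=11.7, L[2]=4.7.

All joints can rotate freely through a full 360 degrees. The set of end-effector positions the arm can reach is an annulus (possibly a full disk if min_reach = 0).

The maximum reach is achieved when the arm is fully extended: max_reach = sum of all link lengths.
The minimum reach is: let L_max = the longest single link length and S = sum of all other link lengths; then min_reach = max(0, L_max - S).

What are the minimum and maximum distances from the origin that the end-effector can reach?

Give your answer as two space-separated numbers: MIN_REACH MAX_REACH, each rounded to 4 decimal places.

Link lengths: [9.7, 11.7, 4.7]
max_reach = 9.7 + 11.7 + 4.7 = 26.1
L_max = max([9.7, 11.7, 4.7]) = 11.7
S (sum of others) = 26.1 - 11.7 = 14.4
min_reach = max(0, 11.7 - 14.4) = max(0, -2.7) = 0

Answer: 0.0000 26.1000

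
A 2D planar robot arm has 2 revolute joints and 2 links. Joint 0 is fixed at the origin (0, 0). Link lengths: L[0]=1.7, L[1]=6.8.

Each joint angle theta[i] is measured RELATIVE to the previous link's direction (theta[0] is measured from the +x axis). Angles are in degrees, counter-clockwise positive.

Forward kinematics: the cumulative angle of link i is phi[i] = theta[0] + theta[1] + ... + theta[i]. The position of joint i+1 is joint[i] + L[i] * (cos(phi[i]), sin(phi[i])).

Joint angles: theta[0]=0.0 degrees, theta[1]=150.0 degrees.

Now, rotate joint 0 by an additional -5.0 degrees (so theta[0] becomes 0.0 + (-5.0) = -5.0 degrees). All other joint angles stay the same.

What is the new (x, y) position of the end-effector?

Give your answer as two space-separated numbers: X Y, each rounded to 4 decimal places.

joint[0] = (0.0000, 0.0000)  (base)
link 0: phi[0] = -5 = -5 deg
  cos(-5 deg) = 0.9962, sin(-5 deg) = -0.0872
  joint[1] = (0.0000, 0.0000) + 1.7 * (0.9962, -0.0872) = (0.0000 + 1.6935, 0.0000 + -0.1482) = (1.6935, -0.1482)
link 1: phi[1] = -5 + 150 = 145 deg
  cos(145 deg) = -0.8192, sin(145 deg) = 0.5736
  joint[2] = (1.6935, -0.1482) + 6.8 * (-0.8192, 0.5736) = (1.6935 + -5.5702, -0.1482 + 3.9003) = (-3.8767, 3.7522)
End effector: (-3.8767, 3.7522)

Answer: -3.8767 3.7522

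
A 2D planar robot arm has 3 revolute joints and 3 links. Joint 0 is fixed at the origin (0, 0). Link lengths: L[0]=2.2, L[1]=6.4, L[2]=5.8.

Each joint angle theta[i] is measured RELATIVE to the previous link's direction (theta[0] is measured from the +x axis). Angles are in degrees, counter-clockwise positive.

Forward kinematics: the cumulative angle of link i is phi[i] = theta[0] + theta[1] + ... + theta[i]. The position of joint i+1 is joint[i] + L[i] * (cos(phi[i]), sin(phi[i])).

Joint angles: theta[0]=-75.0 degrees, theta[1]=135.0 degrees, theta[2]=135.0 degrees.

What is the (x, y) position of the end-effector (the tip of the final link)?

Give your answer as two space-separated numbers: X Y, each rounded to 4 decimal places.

Answer: -1.8330 1.9164

Derivation:
joint[0] = (0.0000, 0.0000)  (base)
link 0: phi[0] = -75 = -75 deg
  cos(-75 deg) = 0.2588, sin(-75 deg) = -0.9659
  joint[1] = (0.0000, 0.0000) + 2.2 * (0.2588, -0.9659) = (0.0000 + 0.5694, 0.0000 + -2.1250) = (0.5694, -2.1250)
link 1: phi[1] = -75 + 135 = 60 deg
  cos(60 deg) = 0.5000, sin(60 deg) = 0.8660
  joint[2] = (0.5694, -2.1250) + 6.4 * (0.5000, 0.8660) = (0.5694 + 3.2000, -2.1250 + 5.5426) = (3.7694, 3.4175)
link 2: phi[2] = -75 + 135 + 135 = 195 deg
  cos(195 deg) = -0.9659, sin(195 deg) = -0.2588
  joint[3] = (3.7694, 3.4175) + 5.8 * (-0.9659, -0.2588) = (3.7694 + -5.6024, 3.4175 + -1.5012) = (-1.8330, 1.9164)
End effector: (-1.8330, 1.9164)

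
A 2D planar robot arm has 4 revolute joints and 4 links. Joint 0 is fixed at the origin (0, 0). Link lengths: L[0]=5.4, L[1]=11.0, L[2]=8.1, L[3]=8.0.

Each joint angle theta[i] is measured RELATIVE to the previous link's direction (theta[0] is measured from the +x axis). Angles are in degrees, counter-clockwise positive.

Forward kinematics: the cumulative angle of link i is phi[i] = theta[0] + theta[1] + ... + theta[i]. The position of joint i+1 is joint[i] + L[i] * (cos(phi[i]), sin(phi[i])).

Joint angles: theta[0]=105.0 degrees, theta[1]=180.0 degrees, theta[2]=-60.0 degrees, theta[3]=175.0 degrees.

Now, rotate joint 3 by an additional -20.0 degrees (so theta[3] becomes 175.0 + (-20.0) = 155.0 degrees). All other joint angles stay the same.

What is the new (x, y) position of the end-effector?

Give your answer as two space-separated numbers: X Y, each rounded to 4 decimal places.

joint[0] = (0.0000, 0.0000)  (base)
link 0: phi[0] = 105 = 105 deg
  cos(105 deg) = -0.2588, sin(105 deg) = 0.9659
  joint[1] = (0.0000, 0.0000) + 5.4 * (-0.2588, 0.9659) = (0.0000 + -1.3976, 0.0000 + 5.2160) = (-1.3976, 5.2160)
link 1: phi[1] = 105 + 180 = 285 deg
  cos(285 deg) = 0.2588, sin(285 deg) = -0.9659
  joint[2] = (-1.3976, 5.2160) + 11 * (0.2588, -0.9659) = (-1.3976 + 2.8470, 5.2160 + -10.6252) = (1.4494, -5.4092)
link 2: phi[2] = 105 + 180 + -60 = 225 deg
  cos(225 deg) = -0.7071, sin(225 deg) = -0.7071
  joint[3] = (1.4494, -5.4092) + 8.1 * (-0.7071, -0.7071) = (1.4494 + -5.7276, -5.4092 + -5.7276) = (-4.2782, -11.1367)
link 3: phi[3] = 105 + 180 + -60 + 155 = 380 deg
  cos(380 deg) = 0.9397, sin(380 deg) = 0.3420
  joint[4] = (-4.2782, -11.1367) + 8 * (0.9397, 0.3420) = (-4.2782 + 7.5175, -11.1367 + 2.7362) = (3.2394, -8.4006)
End effector: (3.2394, -8.4006)

Answer: 3.2394 -8.4006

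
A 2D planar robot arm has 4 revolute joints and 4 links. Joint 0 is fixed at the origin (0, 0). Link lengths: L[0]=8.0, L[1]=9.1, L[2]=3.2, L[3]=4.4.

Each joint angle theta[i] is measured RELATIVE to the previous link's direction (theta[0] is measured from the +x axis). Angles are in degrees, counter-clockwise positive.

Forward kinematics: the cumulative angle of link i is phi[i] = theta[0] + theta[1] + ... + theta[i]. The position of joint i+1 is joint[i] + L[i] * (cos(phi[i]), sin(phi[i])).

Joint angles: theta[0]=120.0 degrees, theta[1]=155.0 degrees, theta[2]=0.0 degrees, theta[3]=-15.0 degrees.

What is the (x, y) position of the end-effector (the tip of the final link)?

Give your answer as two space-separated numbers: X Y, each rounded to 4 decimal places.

joint[0] = (0.0000, 0.0000)  (base)
link 0: phi[0] = 120 = 120 deg
  cos(120 deg) = -0.5000, sin(120 deg) = 0.8660
  joint[1] = (0.0000, 0.0000) + 8 * (-0.5000, 0.8660) = (0.0000 + -4.0000, 0.0000 + 6.9282) = (-4.0000, 6.9282)
link 1: phi[1] = 120 + 155 = 275 deg
  cos(275 deg) = 0.0872, sin(275 deg) = -0.9962
  joint[2] = (-4.0000, 6.9282) + 9.1 * (0.0872, -0.9962) = (-4.0000 + 0.7931, 6.9282 + -9.0654) = (-3.2069, -2.1372)
link 2: phi[2] = 120 + 155 + 0 = 275 deg
  cos(275 deg) = 0.0872, sin(275 deg) = -0.9962
  joint[3] = (-3.2069, -2.1372) + 3.2 * (0.0872, -0.9962) = (-3.2069 + 0.2789, -2.1372 + -3.1878) = (-2.9280, -5.3250)
link 3: phi[3] = 120 + 155 + 0 + -15 = 260 deg
  cos(260 deg) = -0.1736, sin(260 deg) = -0.9848
  joint[4] = (-2.9280, -5.3250) + 4.4 * (-0.1736, -0.9848) = (-2.9280 + -0.7641, -5.3250 + -4.3332) = (-3.6920, -9.6581)
End effector: (-3.6920, -9.6581)

Answer: -3.6920 -9.6581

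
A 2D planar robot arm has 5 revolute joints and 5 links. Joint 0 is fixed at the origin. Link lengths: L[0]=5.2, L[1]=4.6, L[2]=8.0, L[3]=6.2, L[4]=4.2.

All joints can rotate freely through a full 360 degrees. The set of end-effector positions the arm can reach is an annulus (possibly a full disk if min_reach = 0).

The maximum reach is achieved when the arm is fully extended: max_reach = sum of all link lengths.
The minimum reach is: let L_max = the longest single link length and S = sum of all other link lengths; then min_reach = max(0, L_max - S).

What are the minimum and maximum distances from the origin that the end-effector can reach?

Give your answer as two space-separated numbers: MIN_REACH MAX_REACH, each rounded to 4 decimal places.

Link lengths: [5.2, 4.6, 8.0, 6.2, 4.2]
max_reach = 5.2 + 4.6 + 8 + 6.2 + 4.2 = 28.2
L_max = max([5.2, 4.6, 8.0, 6.2, 4.2]) = 8
S (sum of others) = 28.2 - 8 = 20.2
min_reach = max(0, 8 - 20.2) = max(0, -12.2) = 0

Answer: 0.0000 28.2000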